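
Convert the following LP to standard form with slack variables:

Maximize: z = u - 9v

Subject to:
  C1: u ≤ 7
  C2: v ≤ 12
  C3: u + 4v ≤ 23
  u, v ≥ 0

max z = u - 9v

s.t.
  u + s1 = 7
  v + s2 = 12
  u + 4v + s3 = 23
  u, v, s1, s2, s3 ≥ 0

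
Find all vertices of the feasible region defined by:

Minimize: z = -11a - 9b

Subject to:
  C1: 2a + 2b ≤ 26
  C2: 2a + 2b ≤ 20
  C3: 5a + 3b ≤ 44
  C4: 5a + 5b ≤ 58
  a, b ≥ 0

(0, 0), (8.8, 0), (7, 3), (0, 10)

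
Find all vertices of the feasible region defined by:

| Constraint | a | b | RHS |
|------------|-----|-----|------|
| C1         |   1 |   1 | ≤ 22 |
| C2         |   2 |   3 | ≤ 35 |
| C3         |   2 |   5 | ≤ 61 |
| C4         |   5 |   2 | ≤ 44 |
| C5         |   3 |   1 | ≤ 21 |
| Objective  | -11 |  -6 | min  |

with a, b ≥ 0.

(0, 0), (7, 0), (4, 9), (0, 11.67)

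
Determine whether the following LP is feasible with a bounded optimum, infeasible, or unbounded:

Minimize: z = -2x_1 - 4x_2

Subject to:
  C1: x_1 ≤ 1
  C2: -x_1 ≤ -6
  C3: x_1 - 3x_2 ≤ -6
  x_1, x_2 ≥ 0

Infeasible (no feasible solution exists)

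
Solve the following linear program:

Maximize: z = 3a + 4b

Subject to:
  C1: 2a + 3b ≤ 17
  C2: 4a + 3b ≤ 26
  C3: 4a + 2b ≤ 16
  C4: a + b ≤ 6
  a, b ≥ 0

Evaluate the objective at each vertex of the feasible region:
  z(0, 0) = 0
  z(4, 0) = 12
  z(2, 4) = 22
  z(1, 5) = 23  ←
  z(0, 5.667) = 22.67
The maximum is at a = 1, b = 5.

a = 1, b = 5, z = 23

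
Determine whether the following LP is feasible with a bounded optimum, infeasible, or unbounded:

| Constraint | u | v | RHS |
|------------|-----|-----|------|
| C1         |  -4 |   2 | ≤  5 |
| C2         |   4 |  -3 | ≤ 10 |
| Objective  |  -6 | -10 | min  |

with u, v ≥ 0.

Unbounded (objective can decrease without bound)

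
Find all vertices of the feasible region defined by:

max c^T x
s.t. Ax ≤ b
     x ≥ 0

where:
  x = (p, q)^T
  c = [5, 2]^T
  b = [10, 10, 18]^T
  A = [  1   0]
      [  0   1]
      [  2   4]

(0, 0), (9, 0), (0, 4.5)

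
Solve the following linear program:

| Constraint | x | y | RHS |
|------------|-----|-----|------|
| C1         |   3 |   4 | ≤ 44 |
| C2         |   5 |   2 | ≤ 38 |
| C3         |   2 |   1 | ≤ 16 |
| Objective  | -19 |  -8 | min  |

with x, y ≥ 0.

Evaluate the objective at each vertex of the feasible region:
  z(0, 0) = 0
  z(7.6, 0) = -144.4
  z(6, 4) = -146  ←
  z(4, 8) = -140
  z(0, 11) = -88
The minimum is at x = 6, y = 4.

x = 6, y = 4, z = -146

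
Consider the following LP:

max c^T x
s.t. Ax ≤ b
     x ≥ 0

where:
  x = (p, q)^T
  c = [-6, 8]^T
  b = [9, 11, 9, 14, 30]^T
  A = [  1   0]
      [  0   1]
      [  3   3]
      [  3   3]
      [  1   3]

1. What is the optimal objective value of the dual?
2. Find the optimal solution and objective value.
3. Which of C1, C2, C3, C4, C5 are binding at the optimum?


1. 24
2. p = 0, q = 3, z = 24
3. C3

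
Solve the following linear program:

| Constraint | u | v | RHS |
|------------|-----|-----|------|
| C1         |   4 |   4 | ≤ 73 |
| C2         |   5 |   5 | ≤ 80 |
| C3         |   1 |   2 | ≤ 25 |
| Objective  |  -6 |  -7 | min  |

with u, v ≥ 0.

Evaluate the objective at each vertex of the feasible region:
  z(0, 0) = 0
  z(16, 0) = -96
  z(7, 9) = -105  ←
  z(0, 12.5) = -87.5
The minimum is at u = 7, v = 9.

u = 7, v = 9, z = -105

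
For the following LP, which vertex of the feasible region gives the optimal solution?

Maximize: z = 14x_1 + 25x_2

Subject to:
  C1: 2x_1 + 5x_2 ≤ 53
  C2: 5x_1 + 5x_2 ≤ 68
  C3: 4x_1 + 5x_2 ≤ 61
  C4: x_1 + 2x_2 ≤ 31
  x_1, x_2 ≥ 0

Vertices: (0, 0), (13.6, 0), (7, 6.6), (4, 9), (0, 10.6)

Evaluate the objective at each vertex of the feasible region:
  z(0, 0) = 0
  z(13.6, 0) = 190.4
  z(7, 6.6) = 263
  z(4, 9) = 281  ←
  z(0, 10.6) = 265
The maximum is at x_1 = 4, x_2 = 9.

(4, 9)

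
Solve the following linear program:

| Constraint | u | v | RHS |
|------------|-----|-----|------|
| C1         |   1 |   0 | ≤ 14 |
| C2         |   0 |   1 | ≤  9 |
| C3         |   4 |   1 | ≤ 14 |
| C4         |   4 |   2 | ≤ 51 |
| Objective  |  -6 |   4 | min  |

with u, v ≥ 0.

Evaluate the objective at each vertex of the feasible region:
  z(0, 0) = 0
  z(3.5, 0) = -21  ←
  z(1.25, 9) = 28.5
  z(0, 9) = 36
The minimum is at u = 3.5, v = 0.

u = 3.5, v = 0, z = -21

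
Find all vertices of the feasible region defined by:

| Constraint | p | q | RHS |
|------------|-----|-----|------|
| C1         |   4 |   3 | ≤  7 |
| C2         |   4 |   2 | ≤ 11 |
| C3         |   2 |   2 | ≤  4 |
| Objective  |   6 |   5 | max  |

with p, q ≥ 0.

(0, 0), (1.75, 0), (1, 1), (0, 2)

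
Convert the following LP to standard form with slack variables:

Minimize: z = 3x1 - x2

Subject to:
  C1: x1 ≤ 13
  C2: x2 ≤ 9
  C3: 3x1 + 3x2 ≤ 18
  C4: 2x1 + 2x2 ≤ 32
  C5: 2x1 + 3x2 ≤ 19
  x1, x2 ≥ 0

min z = 3x1 - x2

s.t.
  x1 + s1 = 13
  x2 + s2 = 9
  3x1 + 3x2 + s3 = 18
  2x1 + 2x2 + s4 = 32
  2x1 + 3x2 + s5 = 19
  x1, x2, s1, s2, s3, s4, s5 ≥ 0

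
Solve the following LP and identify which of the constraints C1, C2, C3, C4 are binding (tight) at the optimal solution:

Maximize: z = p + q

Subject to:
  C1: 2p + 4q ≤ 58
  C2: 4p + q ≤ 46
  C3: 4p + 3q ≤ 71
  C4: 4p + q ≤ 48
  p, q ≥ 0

At p = 9, q = 10, compute slack b - a·x for each constraint:
  C1: 58 − 58 = 0  (binding)
  C2: 46 − 46 = 0  (binding)
  C3: 71 − 66 = 5  (slack)
  C4: 48 − 46 = 2  (slack)

Optimal: p = 9, q = 10
Binding: C1, C2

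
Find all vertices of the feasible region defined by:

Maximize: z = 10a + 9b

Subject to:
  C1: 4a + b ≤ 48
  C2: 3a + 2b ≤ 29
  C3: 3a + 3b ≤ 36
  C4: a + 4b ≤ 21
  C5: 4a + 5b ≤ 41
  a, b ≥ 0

(0, 0), (9.667, 0), (9, 1), (5.364, 3.909), (0, 5.25)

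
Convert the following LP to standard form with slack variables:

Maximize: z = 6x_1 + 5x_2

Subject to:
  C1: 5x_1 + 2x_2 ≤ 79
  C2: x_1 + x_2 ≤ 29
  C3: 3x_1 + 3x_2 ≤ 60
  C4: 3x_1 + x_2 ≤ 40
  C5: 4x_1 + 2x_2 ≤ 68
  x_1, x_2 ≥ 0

max z = 6x_1 + 5x_2

s.t.
  5x_1 + 2x_2 + s1 = 79
  x_1 + x_2 + s2 = 29
  3x_1 + 3x_2 + s3 = 60
  3x_1 + x_2 + s4 = 40
  4x_1 + 2x_2 + s5 = 68
  x_1, x_2, s1, s2, s3, s4, s5 ≥ 0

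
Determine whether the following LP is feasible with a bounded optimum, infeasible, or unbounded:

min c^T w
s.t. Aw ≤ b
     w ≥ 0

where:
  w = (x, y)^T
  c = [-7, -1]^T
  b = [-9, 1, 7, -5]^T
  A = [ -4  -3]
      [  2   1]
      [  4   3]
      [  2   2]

Infeasible (no feasible solution exists)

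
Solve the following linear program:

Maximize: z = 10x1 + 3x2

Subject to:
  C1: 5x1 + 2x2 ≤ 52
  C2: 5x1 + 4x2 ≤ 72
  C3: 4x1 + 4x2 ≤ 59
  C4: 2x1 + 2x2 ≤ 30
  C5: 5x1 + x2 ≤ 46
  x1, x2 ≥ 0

Evaluate the objective at each vertex of the feasible region:
  z(0, 0) = 0
  z(9.2, 0) = 92
  z(8, 6) = 98  ←
  z(7.5, 7.25) = 96.75
  z(0, 14.75) = 44.25
The maximum is at x1 = 8, x2 = 6.

x1 = 8, x2 = 6, z = 98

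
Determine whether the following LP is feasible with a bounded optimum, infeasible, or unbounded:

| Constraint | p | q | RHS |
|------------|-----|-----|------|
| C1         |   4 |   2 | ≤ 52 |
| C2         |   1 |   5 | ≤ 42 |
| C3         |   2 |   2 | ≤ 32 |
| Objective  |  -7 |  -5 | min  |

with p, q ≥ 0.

Feasible with a bounded optimal solution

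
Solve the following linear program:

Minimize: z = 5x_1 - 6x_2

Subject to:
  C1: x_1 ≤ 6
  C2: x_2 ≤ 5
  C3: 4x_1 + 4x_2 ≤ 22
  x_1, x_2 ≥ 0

Evaluate the objective at each vertex of the feasible region:
  z(0, 0) = 0
  z(5.5, 0) = 27.5
  z(0.5, 5) = -27.5
  z(0, 5) = -30  ←
The minimum is at x_1 = 0, x_2 = 5.

x_1 = 0, x_2 = 5, z = -30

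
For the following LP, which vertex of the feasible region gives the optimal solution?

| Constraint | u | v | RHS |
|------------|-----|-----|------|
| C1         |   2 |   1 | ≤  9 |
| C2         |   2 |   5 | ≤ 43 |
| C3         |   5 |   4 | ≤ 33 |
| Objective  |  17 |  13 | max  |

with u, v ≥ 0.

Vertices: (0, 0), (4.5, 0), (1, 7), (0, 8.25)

Evaluate the objective at each vertex of the feasible region:
  z(0, 0) = 0
  z(4.5, 0) = 76.5
  z(1, 7) = 108  ←
  z(0, 8.25) = 107.2
The maximum is at u = 1, v = 7.

(1, 7)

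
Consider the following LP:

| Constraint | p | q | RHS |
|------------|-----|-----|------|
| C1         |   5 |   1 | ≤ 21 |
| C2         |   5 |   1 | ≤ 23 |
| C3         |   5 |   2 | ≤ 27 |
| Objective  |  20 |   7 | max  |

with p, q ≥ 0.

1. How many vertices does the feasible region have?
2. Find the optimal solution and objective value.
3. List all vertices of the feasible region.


1. 4
2. p = 3, q = 6, z = 102
3. (0, 0), (4.2, 0), (3, 6), (0, 13.5)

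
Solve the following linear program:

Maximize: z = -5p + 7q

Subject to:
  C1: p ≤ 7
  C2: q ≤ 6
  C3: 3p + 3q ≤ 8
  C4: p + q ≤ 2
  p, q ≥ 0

Evaluate the objective at each vertex of the feasible region:
  z(0, 0) = 0
  z(2, 0) = -10
  z(0, 2) = 14  ←
The maximum is at p = 0, q = 2.

p = 0, q = 2, z = 14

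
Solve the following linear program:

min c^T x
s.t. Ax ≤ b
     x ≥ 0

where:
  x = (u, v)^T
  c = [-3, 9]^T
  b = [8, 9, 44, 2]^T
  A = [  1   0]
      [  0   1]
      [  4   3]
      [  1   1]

Evaluate the objective at each vertex of the feasible region:
  z(0, 0) = 0
  z(2, 0) = -6  ←
  z(0, 2) = 18
The minimum is at u = 2, v = 0.

u = 2, v = 0, z = -6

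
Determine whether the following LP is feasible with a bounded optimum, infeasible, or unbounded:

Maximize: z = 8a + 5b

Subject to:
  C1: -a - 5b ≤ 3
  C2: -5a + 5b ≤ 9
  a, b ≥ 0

Unbounded (objective can increase without bound)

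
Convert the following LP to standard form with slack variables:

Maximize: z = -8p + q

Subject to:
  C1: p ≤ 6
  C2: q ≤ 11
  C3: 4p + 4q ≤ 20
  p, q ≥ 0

max z = -8p + q

s.t.
  p + s1 = 6
  q + s2 = 11
  4p + 4q + s3 = 20
  p, q, s1, s2, s3 ≥ 0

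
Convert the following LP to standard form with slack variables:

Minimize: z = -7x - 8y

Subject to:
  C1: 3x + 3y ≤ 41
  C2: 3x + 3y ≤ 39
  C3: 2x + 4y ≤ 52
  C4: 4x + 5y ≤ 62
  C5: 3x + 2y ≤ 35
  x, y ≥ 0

min z = -7x - 8y

s.t.
  3x + 3y + s1 = 41
  3x + 3y + s2 = 39
  2x + 4y + s3 = 52
  4x + 5y + s4 = 62
  3x + 2y + s5 = 35
  x, y, s1, s2, s3, s4, s5 ≥ 0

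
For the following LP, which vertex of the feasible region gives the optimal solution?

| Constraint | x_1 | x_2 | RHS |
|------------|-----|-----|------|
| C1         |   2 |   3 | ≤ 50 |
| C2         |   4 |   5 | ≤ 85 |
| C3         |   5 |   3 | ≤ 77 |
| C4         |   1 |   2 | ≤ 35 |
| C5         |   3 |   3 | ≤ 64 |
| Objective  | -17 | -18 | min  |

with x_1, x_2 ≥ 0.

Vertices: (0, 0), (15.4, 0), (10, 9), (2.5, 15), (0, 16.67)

Evaluate the objective at each vertex of the feasible region:
  z(0, 0) = 0
  z(15.4, 0) = -261.8
  z(10, 9) = -332  ←
  z(2.5, 15) = -312.5
  z(0, 16.67) = -300
The minimum is at x_1 = 10, x_2 = 9.

(10, 9)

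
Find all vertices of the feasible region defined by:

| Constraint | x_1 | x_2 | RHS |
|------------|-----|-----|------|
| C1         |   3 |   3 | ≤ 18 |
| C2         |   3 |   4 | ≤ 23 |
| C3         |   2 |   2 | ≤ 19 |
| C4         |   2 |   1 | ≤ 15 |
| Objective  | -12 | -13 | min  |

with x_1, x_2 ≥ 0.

(0, 0), (6, 0), (1, 5), (0, 5.75)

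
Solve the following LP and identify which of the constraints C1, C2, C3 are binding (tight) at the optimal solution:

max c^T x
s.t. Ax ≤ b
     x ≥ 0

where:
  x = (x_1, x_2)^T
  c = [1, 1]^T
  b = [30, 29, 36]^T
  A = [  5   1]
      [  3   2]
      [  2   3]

At x_1 = 3, x_2 = 10, compute slack b - a·x for each constraint:
  C1: 30 − 25 = 5  (slack)
  C2: 29 − 29 = 0  (binding)
  C3: 36 − 36 = 0  (binding)

Optimal: x_1 = 3, x_2 = 10
Binding: C2, C3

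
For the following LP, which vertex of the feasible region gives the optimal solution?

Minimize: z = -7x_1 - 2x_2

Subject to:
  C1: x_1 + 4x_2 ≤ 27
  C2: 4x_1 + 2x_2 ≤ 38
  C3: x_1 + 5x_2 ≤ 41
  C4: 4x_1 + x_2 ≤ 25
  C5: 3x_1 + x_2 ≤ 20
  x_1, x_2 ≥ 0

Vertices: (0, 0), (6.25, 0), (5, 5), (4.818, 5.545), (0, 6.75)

Evaluate the objective at each vertex of the feasible region:
  z(0, 0) = 0
  z(6.25, 0) = -43.75
  z(5, 5) = -45  ←
  z(4.818, 5.545) = -44.82
  z(0, 6.75) = -13.5
The minimum is at x_1 = 5, x_2 = 5.

(5, 5)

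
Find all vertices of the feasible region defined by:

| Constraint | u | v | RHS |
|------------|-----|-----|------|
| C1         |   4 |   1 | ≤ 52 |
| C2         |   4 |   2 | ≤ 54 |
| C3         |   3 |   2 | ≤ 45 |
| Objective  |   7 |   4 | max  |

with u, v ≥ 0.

(0, 0), (13, 0), (12.5, 2), (9, 9), (0, 22.5)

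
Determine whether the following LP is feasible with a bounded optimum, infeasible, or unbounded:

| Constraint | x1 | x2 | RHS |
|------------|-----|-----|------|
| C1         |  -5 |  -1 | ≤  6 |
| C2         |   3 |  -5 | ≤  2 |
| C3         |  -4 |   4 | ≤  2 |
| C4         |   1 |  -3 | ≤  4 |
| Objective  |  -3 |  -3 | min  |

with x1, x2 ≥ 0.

Unbounded (objective can decrease without bound)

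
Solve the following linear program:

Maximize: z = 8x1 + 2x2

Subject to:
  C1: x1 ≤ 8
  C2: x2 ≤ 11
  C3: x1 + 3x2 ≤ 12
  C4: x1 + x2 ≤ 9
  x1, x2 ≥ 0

Evaluate the objective at each vertex of the feasible region:
  z(0, 0) = 0
  z(8, 0) = 64
  z(8, 1) = 66  ←
  z(7.5, 1.5) = 63
  z(0, 4) = 8
The maximum is at x1 = 8, x2 = 1.

x1 = 8, x2 = 1, z = 66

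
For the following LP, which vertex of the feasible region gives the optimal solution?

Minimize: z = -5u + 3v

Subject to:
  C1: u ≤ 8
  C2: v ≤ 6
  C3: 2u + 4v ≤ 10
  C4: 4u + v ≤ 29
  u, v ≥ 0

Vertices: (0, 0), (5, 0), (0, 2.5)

Evaluate the objective at each vertex of the feasible region:
  z(0, 0) = 0
  z(5, 0) = -25  ←
  z(0, 2.5) = 7.5
The minimum is at u = 5, v = 0.

(5, 0)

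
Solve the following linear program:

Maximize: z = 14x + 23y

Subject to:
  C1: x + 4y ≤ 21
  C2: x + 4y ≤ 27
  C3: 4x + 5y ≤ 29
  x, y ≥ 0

Evaluate the objective at each vertex of the feasible region:
  z(0, 0) = 0
  z(7.25, 0) = 101.5
  z(1, 5) = 129  ←
  z(0, 5.25) = 120.8
The maximum is at x = 1, y = 5.

x = 1, y = 5, z = 129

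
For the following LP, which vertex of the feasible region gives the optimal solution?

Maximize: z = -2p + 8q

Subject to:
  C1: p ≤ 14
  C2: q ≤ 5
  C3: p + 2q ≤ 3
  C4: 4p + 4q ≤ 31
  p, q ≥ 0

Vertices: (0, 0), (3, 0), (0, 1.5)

Evaluate the objective at each vertex of the feasible region:
  z(0, 0) = 0
  z(3, 0) = -6
  z(0, 1.5) = 12  ←
The maximum is at p = 0, q = 1.5.

(0, 1.5)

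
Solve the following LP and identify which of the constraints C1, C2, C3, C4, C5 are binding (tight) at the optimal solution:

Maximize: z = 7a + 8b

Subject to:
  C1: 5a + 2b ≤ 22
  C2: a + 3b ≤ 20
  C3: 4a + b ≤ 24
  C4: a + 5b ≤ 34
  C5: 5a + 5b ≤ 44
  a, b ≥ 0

At a = 2, b = 6, compute slack b - a·x for each constraint:
  C1: 22 − 22 = 0  (binding)
  C2: 20 − 20 = 0  (binding)
  C3: 24 − 14 = 10  (slack)
  C4: 34 − 32 = 2  (slack)
  C5: 44 − 40 = 4  (slack)

Optimal: a = 2, b = 6
Binding: C1, C2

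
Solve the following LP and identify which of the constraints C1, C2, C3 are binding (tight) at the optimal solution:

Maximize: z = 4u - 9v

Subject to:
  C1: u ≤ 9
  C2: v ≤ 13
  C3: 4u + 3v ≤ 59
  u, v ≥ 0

At u = 9, v = 0, compute slack b - a·x for each constraint:
  C1: 9 − 9 = 0  (binding)
  C2: 13 − 0 = 13  (slack)
  C3: 59 − 36 = 23  (slack)

Optimal: u = 9, v = 0
Binding: C1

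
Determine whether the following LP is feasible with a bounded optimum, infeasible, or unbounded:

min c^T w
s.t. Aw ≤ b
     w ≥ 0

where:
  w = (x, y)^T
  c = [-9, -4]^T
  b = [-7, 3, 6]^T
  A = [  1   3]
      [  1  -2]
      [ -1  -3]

Infeasible (no feasible solution exists)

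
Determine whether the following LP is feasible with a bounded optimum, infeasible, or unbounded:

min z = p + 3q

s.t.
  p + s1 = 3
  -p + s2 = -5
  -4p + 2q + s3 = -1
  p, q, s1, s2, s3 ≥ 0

Infeasible (no feasible solution exists)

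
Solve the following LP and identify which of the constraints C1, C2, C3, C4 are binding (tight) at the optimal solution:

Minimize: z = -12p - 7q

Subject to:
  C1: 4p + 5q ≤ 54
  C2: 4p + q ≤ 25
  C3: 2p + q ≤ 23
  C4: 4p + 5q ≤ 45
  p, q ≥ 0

At p = 5, q = 5, compute slack b - a·x for each constraint:
  C1: 54 − 45 = 9  (slack)
  C2: 25 − 25 = 0  (binding)
  C3: 23 − 15 = 8  (slack)
  C4: 45 − 45 = 0  (binding)

Optimal: p = 5, q = 5
Binding: C2, C4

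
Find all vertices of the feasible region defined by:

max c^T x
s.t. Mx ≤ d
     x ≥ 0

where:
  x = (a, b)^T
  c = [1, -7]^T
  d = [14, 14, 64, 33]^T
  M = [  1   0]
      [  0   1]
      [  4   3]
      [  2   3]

(0, 0), (14, 0), (14, 1.667), (0, 11)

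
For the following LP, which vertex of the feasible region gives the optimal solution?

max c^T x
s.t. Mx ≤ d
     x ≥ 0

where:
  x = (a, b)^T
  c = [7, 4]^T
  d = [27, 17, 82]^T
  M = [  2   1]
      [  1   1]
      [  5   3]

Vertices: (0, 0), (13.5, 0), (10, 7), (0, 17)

Evaluate the objective at each vertex of the feasible region:
  z(0, 0) = 0
  z(13.5, 0) = 94.5
  z(10, 7) = 98  ←
  z(0, 17) = 68
The maximum is at a = 10, b = 7.

(10, 7)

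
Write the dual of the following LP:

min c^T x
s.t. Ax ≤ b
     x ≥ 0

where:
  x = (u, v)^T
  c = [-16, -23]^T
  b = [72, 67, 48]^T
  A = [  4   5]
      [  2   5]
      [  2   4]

Primal min cᵀx s.t. Ax ≤ b, x ≥ 0  →  Dual max −bᵀy s.t. Aᵀy ≥ −c, y ≥ 0.

Maximize: z = -72y1 - 67y2 - 48y3

Subject to:
  4y1 + 2y2 + 2y3 ≥ 16
  5y1 + 5y2 + 4y3 ≥ 23
  y1, y2, y3 ≥ 0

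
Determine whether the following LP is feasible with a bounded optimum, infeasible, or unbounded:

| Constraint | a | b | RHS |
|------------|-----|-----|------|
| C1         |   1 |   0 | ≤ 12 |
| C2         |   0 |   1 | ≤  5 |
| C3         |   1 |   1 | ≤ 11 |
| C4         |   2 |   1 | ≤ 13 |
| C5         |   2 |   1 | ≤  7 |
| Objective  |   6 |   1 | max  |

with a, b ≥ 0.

Feasible with a bounded optimal solution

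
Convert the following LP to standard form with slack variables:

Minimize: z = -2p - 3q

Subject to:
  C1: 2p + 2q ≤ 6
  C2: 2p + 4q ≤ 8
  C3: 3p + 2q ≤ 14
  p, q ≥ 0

min z = -2p - 3q

s.t.
  2p + 2q + s1 = 6
  2p + 4q + s2 = 8
  3p + 2q + s3 = 14
  p, q, s1, s2, s3 ≥ 0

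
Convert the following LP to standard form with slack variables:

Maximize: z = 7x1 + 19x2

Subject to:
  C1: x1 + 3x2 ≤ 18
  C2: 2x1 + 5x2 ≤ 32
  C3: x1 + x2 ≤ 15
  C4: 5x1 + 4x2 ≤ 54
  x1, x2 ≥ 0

max z = 7x1 + 19x2

s.t.
  x1 + 3x2 + s1 = 18
  2x1 + 5x2 + s2 = 32
  x1 + x2 + s3 = 15
  5x1 + 4x2 + s4 = 54
  x1, x2, s1, s2, s3, s4 ≥ 0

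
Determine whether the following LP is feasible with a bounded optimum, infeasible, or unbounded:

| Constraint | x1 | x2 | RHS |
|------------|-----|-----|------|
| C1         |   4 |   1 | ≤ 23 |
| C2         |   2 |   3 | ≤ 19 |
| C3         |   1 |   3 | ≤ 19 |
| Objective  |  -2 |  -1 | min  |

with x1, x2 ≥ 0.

Feasible with a bounded optimal solution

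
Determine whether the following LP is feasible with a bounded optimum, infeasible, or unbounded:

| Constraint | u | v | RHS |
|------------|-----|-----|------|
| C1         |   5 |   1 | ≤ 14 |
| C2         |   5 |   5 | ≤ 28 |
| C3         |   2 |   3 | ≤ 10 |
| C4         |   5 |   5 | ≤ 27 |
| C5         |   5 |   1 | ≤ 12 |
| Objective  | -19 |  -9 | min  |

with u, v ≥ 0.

Feasible with a bounded optimal solution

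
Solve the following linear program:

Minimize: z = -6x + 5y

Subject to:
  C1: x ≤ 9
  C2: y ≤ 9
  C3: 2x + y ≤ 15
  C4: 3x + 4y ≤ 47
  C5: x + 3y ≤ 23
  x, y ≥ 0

Evaluate the objective at each vertex of the feasible region:
  z(0, 0) = 0
  z(7.5, 0) = -45  ←
  z(4.4, 6.2) = 4.6
  z(0, 7.667) = 38.33
The minimum is at x = 7.5, y = 0.

x = 7.5, y = 0, z = -45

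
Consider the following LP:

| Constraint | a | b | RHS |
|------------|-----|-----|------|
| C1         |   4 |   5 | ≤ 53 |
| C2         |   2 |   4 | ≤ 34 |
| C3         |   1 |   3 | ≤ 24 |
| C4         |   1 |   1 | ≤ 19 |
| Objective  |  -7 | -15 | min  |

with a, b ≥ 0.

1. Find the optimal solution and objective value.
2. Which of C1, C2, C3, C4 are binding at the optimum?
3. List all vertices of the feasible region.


1. a = 3, b = 7, z = -126
2. C2, C3
3. (0, 0), (13.25, 0), (7, 5), (3, 7), (0, 8)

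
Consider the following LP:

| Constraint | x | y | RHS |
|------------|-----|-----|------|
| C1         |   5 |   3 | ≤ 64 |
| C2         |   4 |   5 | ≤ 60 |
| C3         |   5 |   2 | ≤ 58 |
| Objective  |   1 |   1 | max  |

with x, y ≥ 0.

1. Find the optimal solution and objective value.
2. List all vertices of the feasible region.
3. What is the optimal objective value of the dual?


1. x = 10, y = 4, z = 14
2. (0, 0), (11.6, 0), (10, 4), (0, 12)
3. 14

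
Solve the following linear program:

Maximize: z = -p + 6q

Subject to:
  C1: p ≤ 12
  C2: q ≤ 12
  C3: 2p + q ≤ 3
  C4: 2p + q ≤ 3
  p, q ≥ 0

Evaluate the objective at each vertex of the feasible region:
  z(0, 0) = 0
  z(1.5, 0) = -1.5
  z(0, 3) = 18  ←
The maximum is at p = 0, q = 3.

p = 0, q = 3, z = 18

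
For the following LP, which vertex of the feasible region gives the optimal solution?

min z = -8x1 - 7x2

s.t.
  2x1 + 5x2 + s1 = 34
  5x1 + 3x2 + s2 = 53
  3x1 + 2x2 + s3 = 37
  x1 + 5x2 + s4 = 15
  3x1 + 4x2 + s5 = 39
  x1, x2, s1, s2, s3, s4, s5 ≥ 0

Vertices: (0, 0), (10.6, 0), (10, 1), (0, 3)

Evaluate the objective at each vertex of the feasible region:
  z(0, 0) = 0
  z(10.6, 0) = -84.8
  z(10, 1) = -87  ←
  z(0, 3) = -21
The minimum is at x1 = 10, x2 = 1.

(10, 1)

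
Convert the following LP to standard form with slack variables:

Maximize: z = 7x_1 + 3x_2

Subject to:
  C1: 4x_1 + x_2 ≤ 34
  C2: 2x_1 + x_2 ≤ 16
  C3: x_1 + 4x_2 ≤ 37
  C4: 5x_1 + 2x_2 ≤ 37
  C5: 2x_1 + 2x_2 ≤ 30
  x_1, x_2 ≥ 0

max z = 7x_1 + 3x_2

s.t.
  4x_1 + x_2 + s1 = 34
  2x_1 + x_2 + s2 = 16
  x_1 + 4x_2 + s3 = 37
  5x_1 + 2x_2 + s4 = 37
  2x_1 + 2x_2 + s5 = 30
  x_1, x_2, s1, s2, s3, s4, s5 ≥ 0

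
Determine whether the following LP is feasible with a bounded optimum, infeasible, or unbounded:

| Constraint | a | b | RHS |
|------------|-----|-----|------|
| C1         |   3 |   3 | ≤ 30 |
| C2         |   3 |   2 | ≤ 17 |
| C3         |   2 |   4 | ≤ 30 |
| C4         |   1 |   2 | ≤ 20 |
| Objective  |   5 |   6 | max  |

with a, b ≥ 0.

Feasible with a bounded optimal solution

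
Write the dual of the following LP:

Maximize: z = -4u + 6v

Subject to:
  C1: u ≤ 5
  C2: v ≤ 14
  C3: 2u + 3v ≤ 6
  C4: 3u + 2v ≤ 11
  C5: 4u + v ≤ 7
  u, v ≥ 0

Primal max cᵀx s.t. Ax ≤ b, x ≥ 0  →  Dual min bᵀy s.t. Aᵀy ≥ c, y ≥ 0.

Minimize: z = 5y1 + 14y2 + 6y3 + 11y4 + 7y5

Subject to:
  y1 + 2y3 + 3y4 + 4y5 ≥ -4
  y2 + 3y3 + 2y4 + y5 ≥ 6
  y1, y2, y3, y4, y5 ≥ 0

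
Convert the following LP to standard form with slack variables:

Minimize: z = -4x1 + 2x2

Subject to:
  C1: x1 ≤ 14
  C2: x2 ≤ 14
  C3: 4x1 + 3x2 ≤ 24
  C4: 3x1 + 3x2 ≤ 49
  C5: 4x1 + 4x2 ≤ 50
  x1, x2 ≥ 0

min z = -4x1 + 2x2

s.t.
  x1 + s1 = 14
  x2 + s2 = 14
  4x1 + 3x2 + s3 = 24
  3x1 + 3x2 + s4 = 49
  4x1 + 4x2 + s5 = 50
  x1, x2, s1, s2, s3, s4, s5 ≥ 0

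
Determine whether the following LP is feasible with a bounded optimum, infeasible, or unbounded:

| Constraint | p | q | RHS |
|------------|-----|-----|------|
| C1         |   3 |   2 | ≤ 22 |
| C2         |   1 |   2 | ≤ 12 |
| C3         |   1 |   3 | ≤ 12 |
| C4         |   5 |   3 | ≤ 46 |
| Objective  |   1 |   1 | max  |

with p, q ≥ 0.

Feasible with a bounded optimal solution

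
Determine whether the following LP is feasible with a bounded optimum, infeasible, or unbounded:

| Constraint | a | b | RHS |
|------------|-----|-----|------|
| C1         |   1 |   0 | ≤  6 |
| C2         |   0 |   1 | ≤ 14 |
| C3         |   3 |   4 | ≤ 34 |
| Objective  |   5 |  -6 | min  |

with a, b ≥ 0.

Feasible with a bounded optimal solution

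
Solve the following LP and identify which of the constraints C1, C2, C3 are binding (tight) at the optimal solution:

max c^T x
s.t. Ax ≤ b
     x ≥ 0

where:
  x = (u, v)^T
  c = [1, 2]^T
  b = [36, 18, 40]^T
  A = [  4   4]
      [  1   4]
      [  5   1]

At u = 6, v = 3, compute slack b - a·x for each constraint:
  C1: 36 − 36 = 0  (binding)
  C2: 18 − 18 = 0  (binding)
  C3: 40 − 33 = 7  (slack)

Optimal: u = 6, v = 3
Binding: C1, C2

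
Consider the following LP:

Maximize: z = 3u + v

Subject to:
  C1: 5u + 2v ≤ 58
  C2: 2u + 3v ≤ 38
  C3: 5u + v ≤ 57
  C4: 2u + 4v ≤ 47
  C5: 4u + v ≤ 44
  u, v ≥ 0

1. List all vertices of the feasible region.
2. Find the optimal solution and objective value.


1. (0, 0), (11, 0), (10, 4), (8.909, 6.727), (5.5, 9), (0, 11.75)
2. u = 10, v = 4, z = 34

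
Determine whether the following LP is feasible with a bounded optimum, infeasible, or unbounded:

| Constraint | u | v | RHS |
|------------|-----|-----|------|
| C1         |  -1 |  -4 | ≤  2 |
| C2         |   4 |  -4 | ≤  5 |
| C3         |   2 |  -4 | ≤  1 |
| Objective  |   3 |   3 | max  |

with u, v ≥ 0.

Unbounded (objective can increase without bound)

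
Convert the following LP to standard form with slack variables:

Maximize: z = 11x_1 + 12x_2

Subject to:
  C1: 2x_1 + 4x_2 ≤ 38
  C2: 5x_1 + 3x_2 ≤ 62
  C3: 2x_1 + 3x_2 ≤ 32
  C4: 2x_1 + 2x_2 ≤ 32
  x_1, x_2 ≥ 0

max z = 11x_1 + 12x_2

s.t.
  2x_1 + 4x_2 + s1 = 38
  5x_1 + 3x_2 + s2 = 62
  2x_1 + 3x_2 + s3 = 32
  2x_1 + 2x_2 + s4 = 32
  x_1, x_2, s1, s2, s3, s4 ≥ 0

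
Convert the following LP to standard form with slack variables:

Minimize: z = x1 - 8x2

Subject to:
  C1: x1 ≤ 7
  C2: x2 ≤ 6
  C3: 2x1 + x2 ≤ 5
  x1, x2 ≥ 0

min z = x1 - 8x2

s.t.
  x1 + s1 = 7
  x2 + s2 = 6
  2x1 + x2 + s3 = 5
  x1, x2, s1, s2, s3 ≥ 0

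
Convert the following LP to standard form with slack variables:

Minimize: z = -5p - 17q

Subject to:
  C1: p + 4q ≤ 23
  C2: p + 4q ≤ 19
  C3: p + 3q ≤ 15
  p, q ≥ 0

min z = -5p - 17q

s.t.
  p + 4q + s1 = 23
  p + 4q + s2 = 19
  p + 3q + s3 = 15
  p, q, s1, s2, s3 ≥ 0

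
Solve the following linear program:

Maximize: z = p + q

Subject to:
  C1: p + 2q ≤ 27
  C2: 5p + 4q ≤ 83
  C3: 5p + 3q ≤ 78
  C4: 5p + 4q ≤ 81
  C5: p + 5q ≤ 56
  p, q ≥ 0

Evaluate the objective at each vertex of the feasible region:
  z(0, 0) = 0
  z(15.6, 0) = 15.6
  z(13.8, 3) = 16.8
  z(9, 9) = 18  ←
  z(7.667, 9.667) = 17.33
  z(0, 11.2) = 11.2
The maximum is at p = 9, q = 9.

p = 9, q = 9, z = 18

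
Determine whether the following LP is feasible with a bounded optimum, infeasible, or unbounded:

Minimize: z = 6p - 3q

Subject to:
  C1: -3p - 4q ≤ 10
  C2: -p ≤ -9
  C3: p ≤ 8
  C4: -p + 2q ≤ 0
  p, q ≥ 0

Infeasible (no feasible solution exists)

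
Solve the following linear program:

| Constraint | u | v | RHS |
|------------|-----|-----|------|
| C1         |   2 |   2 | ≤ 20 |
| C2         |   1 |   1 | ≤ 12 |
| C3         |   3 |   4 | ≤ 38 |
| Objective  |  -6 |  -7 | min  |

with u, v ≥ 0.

Evaluate the objective at each vertex of the feasible region:
  z(0, 0) = 0
  z(10, 0) = -60
  z(2, 8) = -68  ←
  z(0, 9.5) = -66.5
The minimum is at u = 2, v = 8.

u = 2, v = 8, z = -68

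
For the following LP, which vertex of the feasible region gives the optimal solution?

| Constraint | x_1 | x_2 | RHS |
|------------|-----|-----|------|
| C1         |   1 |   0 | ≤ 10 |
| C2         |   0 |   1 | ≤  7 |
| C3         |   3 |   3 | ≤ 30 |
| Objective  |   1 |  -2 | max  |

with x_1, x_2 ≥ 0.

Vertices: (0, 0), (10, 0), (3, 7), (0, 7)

Evaluate the objective at each vertex of the feasible region:
  z(0, 0) = 0
  z(10, 0) = 10  ←
  z(3, 7) = -11
  z(0, 7) = -14
The maximum is at x_1 = 10, x_2 = 0.

(10, 0)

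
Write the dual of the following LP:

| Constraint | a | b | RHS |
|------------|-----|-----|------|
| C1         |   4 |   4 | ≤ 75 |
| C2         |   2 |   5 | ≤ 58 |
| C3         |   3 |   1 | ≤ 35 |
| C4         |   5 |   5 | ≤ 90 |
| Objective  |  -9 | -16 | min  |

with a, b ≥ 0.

Primal min cᵀx s.t. Ax ≤ b, x ≥ 0  →  Dual max −bᵀy s.t. Aᵀy ≥ −c, y ≥ 0.

Maximize: z = -75y1 - 58y2 - 35y3 - 90y4

Subject to:
  4y1 + 2y2 + 3y3 + 5y4 ≥ 9
  4y1 + 5y2 + y3 + 5y4 ≥ 16
  y1, y2, y3, y4 ≥ 0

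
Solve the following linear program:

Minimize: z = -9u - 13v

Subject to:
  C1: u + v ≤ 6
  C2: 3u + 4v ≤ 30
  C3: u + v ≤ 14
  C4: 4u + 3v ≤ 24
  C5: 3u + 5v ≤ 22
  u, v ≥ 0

Evaluate the objective at each vertex of the feasible region:
  z(0, 0) = 0
  z(6, 0) = -54
  z(4, 2) = -62  ←
  z(0, 4.4) = -57.2
The minimum is at u = 4, v = 2.

u = 4, v = 2, z = -62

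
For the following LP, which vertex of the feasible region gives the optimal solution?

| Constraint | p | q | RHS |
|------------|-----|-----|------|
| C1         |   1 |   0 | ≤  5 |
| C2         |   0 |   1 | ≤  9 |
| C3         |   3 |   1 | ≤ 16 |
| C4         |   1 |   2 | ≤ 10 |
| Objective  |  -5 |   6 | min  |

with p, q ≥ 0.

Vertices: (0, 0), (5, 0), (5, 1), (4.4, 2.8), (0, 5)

Evaluate the objective at each vertex of the feasible region:
  z(0, 0) = 0
  z(5, 0) = -25  ←
  z(5, 1) = -19
  z(4.4, 2.8) = -5.2
  z(0, 5) = 30
The minimum is at p = 5, q = 0.

(5, 0)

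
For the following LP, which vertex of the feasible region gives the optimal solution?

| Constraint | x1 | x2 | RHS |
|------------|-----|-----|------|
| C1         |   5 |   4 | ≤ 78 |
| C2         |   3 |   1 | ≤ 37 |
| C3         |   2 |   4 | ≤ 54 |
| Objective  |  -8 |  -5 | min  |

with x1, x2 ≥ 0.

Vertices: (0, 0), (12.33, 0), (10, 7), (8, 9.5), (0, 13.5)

Evaluate the objective at each vertex of the feasible region:
  z(0, 0) = 0
  z(12.33, 0) = -98.67
  z(10, 7) = -115  ←
  z(8, 9.5) = -111.5
  z(0, 13.5) = -67.5
The minimum is at x1 = 10, x2 = 7.

(10, 7)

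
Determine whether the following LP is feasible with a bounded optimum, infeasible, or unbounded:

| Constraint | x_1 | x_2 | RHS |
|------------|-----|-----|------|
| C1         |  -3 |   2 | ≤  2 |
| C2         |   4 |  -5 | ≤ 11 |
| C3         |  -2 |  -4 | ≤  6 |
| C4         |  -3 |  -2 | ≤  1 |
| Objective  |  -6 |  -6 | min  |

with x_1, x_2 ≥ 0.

Unbounded (objective can decrease without bound)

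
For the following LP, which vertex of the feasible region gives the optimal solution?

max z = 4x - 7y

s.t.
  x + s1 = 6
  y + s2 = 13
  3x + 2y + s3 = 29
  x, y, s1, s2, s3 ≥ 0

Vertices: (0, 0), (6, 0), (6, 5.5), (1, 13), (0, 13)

Evaluate the objective at each vertex of the feasible region:
  z(0, 0) = 0
  z(6, 0) = 24  ←
  z(6, 5.5) = -14.5
  z(1, 13) = -87
  z(0, 13) = -91
The maximum is at x = 6, y = 0.

(6, 0)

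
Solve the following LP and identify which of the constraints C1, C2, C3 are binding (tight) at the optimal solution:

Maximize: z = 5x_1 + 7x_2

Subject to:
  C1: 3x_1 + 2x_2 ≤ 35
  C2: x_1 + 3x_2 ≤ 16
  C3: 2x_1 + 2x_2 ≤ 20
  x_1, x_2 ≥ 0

At x_1 = 7, x_2 = 3, compute slack b - a·x for each constraint:
  C1: 35 − 27 = 8  (slack)
  C2: 16 − 16 = 0  (binding)
  C3: 20 − 20 = 0  (binding)

Optimal: x_1 = 7, x_2 = 3
Binding: C2, C3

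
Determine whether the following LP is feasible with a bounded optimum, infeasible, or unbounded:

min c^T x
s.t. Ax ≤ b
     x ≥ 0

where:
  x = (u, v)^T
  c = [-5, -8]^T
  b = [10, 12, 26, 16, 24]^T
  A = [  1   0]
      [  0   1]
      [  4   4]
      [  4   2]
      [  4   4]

Feasible with a bounded optimal solution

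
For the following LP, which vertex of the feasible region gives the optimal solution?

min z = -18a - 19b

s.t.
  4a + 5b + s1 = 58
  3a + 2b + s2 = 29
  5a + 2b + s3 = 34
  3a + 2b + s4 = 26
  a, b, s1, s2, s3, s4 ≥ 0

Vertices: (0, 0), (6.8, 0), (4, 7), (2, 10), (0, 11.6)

Evaluate the objective at each vertex of the feasible region:
  z(0, 0) = 0
  z(6.8, 0) = -122.4
  z(4, 7) = -205
  z(2, 10) = -226  ←
  z(0, 11.6) = -220.4
The minimum is at a = 2, b = 10.

(2, 10)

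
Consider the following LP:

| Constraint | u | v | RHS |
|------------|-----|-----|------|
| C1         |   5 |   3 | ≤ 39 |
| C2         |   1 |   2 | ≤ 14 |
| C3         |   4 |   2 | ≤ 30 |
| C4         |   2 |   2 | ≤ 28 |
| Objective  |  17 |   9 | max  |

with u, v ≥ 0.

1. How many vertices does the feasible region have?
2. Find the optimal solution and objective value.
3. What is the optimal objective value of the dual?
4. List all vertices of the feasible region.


1. 5
2. u = 6, v = 3, z = 129
3. 129
4. (0, 0), (7.5, 0), (6, 3), (5.143, 4.429), (0, 7)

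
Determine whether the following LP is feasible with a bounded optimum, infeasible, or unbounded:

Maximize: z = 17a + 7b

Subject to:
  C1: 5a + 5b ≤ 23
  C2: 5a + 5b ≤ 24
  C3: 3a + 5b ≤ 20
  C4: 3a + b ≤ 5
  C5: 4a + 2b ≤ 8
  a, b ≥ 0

Feasible with a bounded optimal solution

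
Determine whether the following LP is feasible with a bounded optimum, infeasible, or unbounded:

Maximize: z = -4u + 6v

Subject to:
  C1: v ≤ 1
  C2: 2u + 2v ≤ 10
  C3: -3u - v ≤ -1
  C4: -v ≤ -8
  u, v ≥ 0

Infeasible (no feasible solution exists)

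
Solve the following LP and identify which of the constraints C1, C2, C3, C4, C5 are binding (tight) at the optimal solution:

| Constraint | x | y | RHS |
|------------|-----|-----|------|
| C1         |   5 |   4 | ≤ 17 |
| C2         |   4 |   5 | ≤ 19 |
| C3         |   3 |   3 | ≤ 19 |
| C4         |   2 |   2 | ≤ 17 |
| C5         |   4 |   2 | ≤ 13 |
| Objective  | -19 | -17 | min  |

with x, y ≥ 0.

At x = 1, y = 3, compute slack b - a·x for each constraint:
  C1: 17 − 17 = 0  (binding)
  C2: 19 − 19 = 0  (binding)
  C3: 19 − 12 = 7  (slack)
  C4: 17 − 8 = 9  (slack)
  C5: 13 − 10 = 3  (slack)

Optimal: x = 1, y = 3
Binding: C1, C2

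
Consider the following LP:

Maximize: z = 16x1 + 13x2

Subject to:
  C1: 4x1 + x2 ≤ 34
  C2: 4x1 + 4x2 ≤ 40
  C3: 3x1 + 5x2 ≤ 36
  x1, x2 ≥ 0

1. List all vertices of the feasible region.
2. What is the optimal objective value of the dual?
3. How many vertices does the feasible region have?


1. (0, 0), (8.5, 0), (8, 2), (7, 3), (0, 7.2)
2. 154
3. 5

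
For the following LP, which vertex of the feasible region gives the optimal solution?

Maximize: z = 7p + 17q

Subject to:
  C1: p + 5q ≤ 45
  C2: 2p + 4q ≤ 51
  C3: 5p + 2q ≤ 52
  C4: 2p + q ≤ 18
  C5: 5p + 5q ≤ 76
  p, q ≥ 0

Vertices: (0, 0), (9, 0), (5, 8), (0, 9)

Evaluate the objective at each vertex of the feasible region:
  z(0, 0) = 0
  z(9, 0) = 63
  z(5, 8) = 171  ←
  z(0, 9) = 153
The maximum is at p = 5, q = 8.

(5, 8)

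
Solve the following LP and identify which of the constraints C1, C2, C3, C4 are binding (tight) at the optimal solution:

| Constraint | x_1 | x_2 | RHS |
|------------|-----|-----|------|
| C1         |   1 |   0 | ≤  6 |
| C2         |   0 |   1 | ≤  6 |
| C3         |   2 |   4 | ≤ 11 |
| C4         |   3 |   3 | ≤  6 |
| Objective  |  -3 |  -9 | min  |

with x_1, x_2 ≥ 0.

At x_1 = 0, x_2 = 2, compute slack b - a·x for each constraint:
  C1: 6 − 0 = 6  (slack)
  C2: 6 − 2 = 4  (slack)
  C3: 11 − 8 = 3  (slack)
  C4: 6 − 6 = 0  (binding)

Optimal: x_1 = 0, x_2 = 2
Binding: C4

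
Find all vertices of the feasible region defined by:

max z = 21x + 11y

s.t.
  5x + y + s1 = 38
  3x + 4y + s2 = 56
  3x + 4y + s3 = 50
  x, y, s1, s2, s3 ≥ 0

(0, 0), (7.6, 0), (6, 8), (0, 12.5)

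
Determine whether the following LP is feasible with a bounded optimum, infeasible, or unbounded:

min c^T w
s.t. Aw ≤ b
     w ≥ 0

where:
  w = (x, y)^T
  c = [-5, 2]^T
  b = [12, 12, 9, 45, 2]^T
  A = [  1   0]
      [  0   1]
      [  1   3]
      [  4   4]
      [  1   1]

Feasible with a bounded optimal solution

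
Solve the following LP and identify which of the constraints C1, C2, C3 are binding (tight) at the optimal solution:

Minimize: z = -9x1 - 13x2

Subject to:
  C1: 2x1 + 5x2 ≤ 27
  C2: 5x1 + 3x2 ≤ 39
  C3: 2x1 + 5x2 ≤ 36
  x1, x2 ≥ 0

At x1 = 6, x2 = 3, compute slack b - a·x for each constraint:
  C1: 27 − 27 = 0  (binding)
  C2: 39 − 39 = 0  (binding)
  C3: 36 − 27 = 9  (slack)

Optimal: x1 = 6, x2 = 3
Binding: C1, C2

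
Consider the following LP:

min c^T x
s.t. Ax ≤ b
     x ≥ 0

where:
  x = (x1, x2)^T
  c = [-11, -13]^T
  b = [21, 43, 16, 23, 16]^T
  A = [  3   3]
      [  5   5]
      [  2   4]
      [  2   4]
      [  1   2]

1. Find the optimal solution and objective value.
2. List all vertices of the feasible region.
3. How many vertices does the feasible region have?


1. x1 = 6, x2 = 1, z = -79
2. (0, 0), (7, 0), (6, 1), (0, 4)
3. 4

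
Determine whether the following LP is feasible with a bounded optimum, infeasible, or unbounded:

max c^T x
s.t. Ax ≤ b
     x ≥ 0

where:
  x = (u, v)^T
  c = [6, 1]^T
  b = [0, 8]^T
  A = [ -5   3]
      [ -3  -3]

Unbounded (objective can increase without bound)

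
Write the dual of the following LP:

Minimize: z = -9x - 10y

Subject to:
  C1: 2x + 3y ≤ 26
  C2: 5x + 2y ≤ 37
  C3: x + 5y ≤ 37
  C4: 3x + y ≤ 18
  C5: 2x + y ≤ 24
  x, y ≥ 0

Primal min cᵀx s.t. Ax ≤ b, x ≥ 0  →  Dual max −bᵀy s.t. Aᵀy ≥ −c, y ≥ 0.

Maximize: z = -26y1 - 37y2 - 37y3 - 18y4 - 24y5

Subject to:
  2y1 + 5y2 + y3 + 3y4 + 2y5 ≥ 9
  3y1 + 2y2 + 5y3 + y4 + y5 ≥ 10
  y1, y2, y3, y4, y5 ≥ 0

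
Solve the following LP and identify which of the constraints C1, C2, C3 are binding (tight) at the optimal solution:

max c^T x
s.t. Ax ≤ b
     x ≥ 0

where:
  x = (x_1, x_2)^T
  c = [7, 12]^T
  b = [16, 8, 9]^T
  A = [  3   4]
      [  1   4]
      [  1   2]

At x_1 = 4, x_2 = 1, compute slack b - a·x for each constraint:
  C1: 16 − 16 = 0  (binding)
  C2: 8 − 8 = 0  (binding)
  C3: 9 − 6 = 3  (slack)

Optimal: x_1 = 4, x_2 = 1
Binding: C1, C2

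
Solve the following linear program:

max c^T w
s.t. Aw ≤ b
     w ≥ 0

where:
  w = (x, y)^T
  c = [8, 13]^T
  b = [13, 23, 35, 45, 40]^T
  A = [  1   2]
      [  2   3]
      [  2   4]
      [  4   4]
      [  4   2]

Evaluate the objective at each vertex of the feasible region:
  z(0, 0) = 0
  z(10, 0) = 80
  z(9.25, 1.5) = 93.5
  z(7, 3) = 95  ←
  z(0, 6.5) = 84.5
The maximum is at x = 7, y = 3.

x = 7, y = 3, z = 95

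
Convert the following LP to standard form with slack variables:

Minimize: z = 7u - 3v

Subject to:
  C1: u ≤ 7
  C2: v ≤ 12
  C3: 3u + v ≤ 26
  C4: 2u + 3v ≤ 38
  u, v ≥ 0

min z = 7u - 3v

s.t.
  u + s1 = 7
  v + s2 = 12
  3u + v + s3 = 26
  2u + 3v + s4 = 38
  u, v, s1, s2, s3, s4 ≥ 0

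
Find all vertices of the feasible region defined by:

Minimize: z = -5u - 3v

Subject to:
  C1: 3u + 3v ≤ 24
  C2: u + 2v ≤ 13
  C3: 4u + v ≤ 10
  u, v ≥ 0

(0, 0), (2.5, 0), (1, 6), (0, 6.5)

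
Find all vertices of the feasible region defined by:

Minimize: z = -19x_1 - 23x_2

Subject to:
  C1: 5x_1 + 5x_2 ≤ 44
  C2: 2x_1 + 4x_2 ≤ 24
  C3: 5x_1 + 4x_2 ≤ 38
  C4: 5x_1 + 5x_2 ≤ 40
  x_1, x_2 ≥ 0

(0, 0), (7.6, 0), (6, 2), (4, 4), (0, 6)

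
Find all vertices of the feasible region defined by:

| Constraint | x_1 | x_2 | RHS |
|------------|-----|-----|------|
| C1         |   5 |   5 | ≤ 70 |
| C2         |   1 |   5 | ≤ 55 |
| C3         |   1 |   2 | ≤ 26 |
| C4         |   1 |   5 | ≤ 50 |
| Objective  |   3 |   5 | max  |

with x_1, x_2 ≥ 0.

(0, 0), (14, 0), (5, 9), (0, 10)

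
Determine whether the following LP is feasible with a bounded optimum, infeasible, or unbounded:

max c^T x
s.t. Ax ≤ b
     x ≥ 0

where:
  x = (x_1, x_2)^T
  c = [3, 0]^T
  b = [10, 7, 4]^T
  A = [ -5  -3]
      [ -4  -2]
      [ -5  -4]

Unbounded (objective can increase without bound)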